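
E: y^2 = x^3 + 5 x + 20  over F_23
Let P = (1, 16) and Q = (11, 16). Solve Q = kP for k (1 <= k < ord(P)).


Enumerate multiples of P until we hit Q = (11, 16):
  1P = (1, 16)
  2P = (11, 16)
Match found at i = 2.

k = 2


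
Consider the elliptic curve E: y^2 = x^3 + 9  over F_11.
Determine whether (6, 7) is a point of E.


Check whether y^2 = x^3 + 0 x + 9 (mod 11) for (x, y) = (6, 7).
LHS: y^2 = 7^2 mod 11 = 5
RHS: x^3 + 0 x + 9 = 6^3 + 0*6 + 9 mod 11 = 5
LHS = RHS

Yes, on the curve


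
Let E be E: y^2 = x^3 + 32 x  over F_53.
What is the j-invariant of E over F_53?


Delta = -16(4 a^3 + 27 b^2) mod 53 = 5
-1728 * (4 a)^3 = -1728 * (4*32)^3 mod 53 = 1
j = 1 * 5^(-1) mod 53 = 32

j = 32 (mod 53)


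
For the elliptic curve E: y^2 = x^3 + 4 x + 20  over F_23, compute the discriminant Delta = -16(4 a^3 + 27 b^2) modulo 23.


4 a^3 + 27 b^2 = 4*4^3 + 27*20^2 = 256 + 10800 = 11056
Delta = -16 * (11056) = -176896
Delta mod 23 = 20

Delta = 20 (mod 23)


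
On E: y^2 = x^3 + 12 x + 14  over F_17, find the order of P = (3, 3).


Compute successive multiples of P until we hit O:
  1P = (3, 3)
  2P = (15, 4)
  3P = (14, 6)
  4P = (13, 2)
  5P = (9, 1)
  6P = (7, 4)
  7P = (6, 9)
  8P = (12, 13)
  ... (continuing to 21P)
  21P = O

ord(P) = 21


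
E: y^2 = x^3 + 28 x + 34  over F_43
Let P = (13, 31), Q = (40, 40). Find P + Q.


P != Q, so use the chord formula.
s = (y2 - y1) / (x2 - x1) = (9) / (27) mod 43 = 29
x3 = s^2 - x1 - x2 mod 43 = 29^2 - 13 - 40 = 14
y3 = s (x1 - x3) - y1 mod 43 = 29 * (13 - 14) - 31 = 26

P + Q = (14, 26)


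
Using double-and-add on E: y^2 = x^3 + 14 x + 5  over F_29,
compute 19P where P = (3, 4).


k = 19 = 10011_2 (binary, LSB first: 11001)
Double-and-add from P = (3, 4):
  bit 0 = 1: acc = O + (3, 4) = (3, 4)
  bit 1 = 1: acc = (3, 4) + (18, 17) = (17, 9)
  bit 2 = 0: acc unchanged = (17, 9)
  bit 3 = 0: acc unchanged = (17, 9)
  bit 4 = 1: acc = (17, 9) + (20, 7) = (15, 9)

19P = (15, 9)


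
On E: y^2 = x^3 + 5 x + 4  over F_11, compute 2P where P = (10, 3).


Doubling: s = (3 x1^2 + a) / (2 y1)
s = (3*10^2 + 5) / (2*3) mod 11 = 5
x3 = s^2 - 2 x1 mod 11 = 5^2 - 2*10 = 5
y3 = s (x1 - x3) - y1 mod 11 = 5 * (10 - 5) - 3 = 0

2P = (5, 0)


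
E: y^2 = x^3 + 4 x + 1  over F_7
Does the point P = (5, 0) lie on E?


Check whether y^2 = x^3 + 4 x + 1 (mod 7) for (x, y) = (5, 0).
LHS: y^2 = 0^2 mod 7 = 0
RHS: x^3 + 4 x + 1 = 5^3 + 4*5 + 1 mod 7 = 6
LHS != RHS

No, not on the curve


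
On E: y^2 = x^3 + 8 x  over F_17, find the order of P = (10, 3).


Compute successive multiples of P until we hit O:
  1P = (10, 3)
  2P = (16, 12)
  3P = (6, 3)
  4P = (1, 14)
  5P = (14, 0)
  6P = (1, 3)
  7P = (6, 14)
  8P = (16, 5)
  ... (continuing to 10P)
  10P = O

ord(P) = 10


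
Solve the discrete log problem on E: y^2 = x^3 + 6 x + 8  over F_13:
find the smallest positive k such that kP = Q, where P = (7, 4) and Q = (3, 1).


Enumerate multiples of P until we hit Q = (3, 1):
  1P = (7, 4)
  2P = (3, 1)
Match found at i = 2.

k = 2


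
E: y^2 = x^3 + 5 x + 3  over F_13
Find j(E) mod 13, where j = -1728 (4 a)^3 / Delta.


Delta = -16(4 a^3 + 27 b^2) mod 13 = 7
-1728 * (4 a)^3 = -1728 * (4*5)^3 mod 13 = 5
j = 5 * 7^(-1) mod 13 = 10

j = 10 (mod 13)


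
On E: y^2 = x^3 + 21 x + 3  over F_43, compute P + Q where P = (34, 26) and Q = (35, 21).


P != Q, so use the chord formula.
s = (y2 - y1) / (x2 - x1) = (38) / (1) mod 43 = 38
x3 = s^2 - x1 - x2 mod 43 = 38^2 - 34 - 35 = 42
y3 = s (x1 - x3) - y1 mod 43 = 38 * (34 - 42) - 26 = 14

P + Q = (42, 14)


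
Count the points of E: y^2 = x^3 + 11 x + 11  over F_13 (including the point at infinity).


For each x in F_13, count y with y^2 = x^3 + 11 x + 11 mod 13:
  x = 1: RHS = 10, y in [6, 7]  -> 2 point(s)
  x = 5: RHS = 9, y in [3, 10]  -> 2 point(s)
  x = 8: RHS = 0, y in [0]  -> 1 point(s)
  x = 10: RHS = 3, y in [4, 9]  -> 2 point(s)
  x = 12: RHS = 12, y in [5, 8]  -> 2 point(s)
Affine points: 9. Add the point at infinity: total = 10.

#E(F_13) = 10


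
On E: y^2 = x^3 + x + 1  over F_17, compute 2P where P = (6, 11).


Doubling: s = (3 x1^2 + a) / (2 y1)
s = (3*6^2 + 1) / (2*11) mod 17 = 15
x3 = s^2 - 2 x1 mod 17 = 15^2 - 2*6 = 9
y3 = s (x1 - x3) - y1 mod 17 = 15 * (6 - 9) - 11 = 12

2P = (9, 12)


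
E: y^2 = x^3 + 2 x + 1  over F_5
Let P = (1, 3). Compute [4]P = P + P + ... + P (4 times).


k = 4 = 100_2 (binary, LSB first: 001)
Double-and-add from P = (1, 3):
  bit 0 = 0: acc unchanged = O
  bit 1 = 0: acc unchanged = O
  bit 2 = 1: acc = O + (0, 1) = (0, 1)

4P = (0, 1)


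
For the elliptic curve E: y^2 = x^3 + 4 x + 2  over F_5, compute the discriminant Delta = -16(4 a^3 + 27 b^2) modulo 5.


4 a^3 + 27 b^2 = 4*4^3 + 27*2^2 = 256 + 108 = 364
Delta = -16 * (364) = -5824
Delta mod 5 = 1

Delta = 1 (mod 5)


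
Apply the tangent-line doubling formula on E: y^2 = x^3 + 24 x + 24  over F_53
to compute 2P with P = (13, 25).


Doubling: s = (3 x1^2 + a) / (2 y1)
s = (3*13^2 + 24) / (2*25) mod 53 = 35
x3 = s^2 - 2 x1 mod 53 = 35^2 - 2*13 = 33
y3 = s (x1 - x3) - y1 mod 53 = 35 * (13 - 33) - 25 = 17

2P = (33, 17)


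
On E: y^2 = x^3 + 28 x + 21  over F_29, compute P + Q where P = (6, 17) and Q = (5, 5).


P != Q, so use the chord formula.
s = (y2 - y1) / (x2 - x1) = (17) / (28) mod 29 = 12
x3 = s^2 - x1 - x2 mod 29 = 12^2 - 6 - 5 = 17
y3 = s (x1 - x3) - y1 mod 29 = 12 * (6 - 17) - 17 = 25

P + Q = (17, 25)


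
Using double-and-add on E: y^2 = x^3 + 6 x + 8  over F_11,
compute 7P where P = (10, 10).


k = 7 = 111_2 (binary, LSB first: 111)
Double-and-add from P = (10, 10):
  bit 0 = 1: acc = O + (10, 10) = (10, 10)
  bit 1 = 1: acc = (10, 10) + (3, 8) = (1, 2)
  bit 2 = 1: acc = (1, 2) + (5, 3) = (3, 3)

7P = (3, 3)


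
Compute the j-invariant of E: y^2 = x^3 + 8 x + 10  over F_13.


Delta = -16(4 a^3 + 27 b^2) mod 13 = 4
-1728 * (4 a)^3 = -1728 * (4*8)^3 mod 13 = 8
j = 8 * 4^(-1) mod 13 = 2

j = 2 (mod 13)


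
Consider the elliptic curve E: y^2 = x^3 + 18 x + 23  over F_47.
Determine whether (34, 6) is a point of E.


Check whether y^2 = x^3 + 18 x + 23 (mod 47) for (x, y) = (34, 6).
LHS: y^2 = 6^2 mod 47 = 36
RHS: x^3 + 18 x + 23 = 34^3 + 18*34 + 23 mod 47 = 36
LHS = RHS

Yes, on the curve


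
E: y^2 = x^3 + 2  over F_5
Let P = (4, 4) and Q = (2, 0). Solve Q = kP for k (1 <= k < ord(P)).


Enumerate multiples of P until we hit Q = (2, 0):
  1P = (4, 4)
  2P = (3, 2)
  3P = (2, 0)
Match found at i = 3.

k = 3


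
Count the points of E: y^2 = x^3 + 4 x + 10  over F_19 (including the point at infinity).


For each x in F_19, count y with y^2 = x^3 + 4 x + 10 mod 19:
  x = 2: RHS = 7, y in [8, 11]  -> 2 point(s)
  x = 3: RHS = 11, y in [7, 12]  -> 2 point(s)
  x = 7: RHS = 1, y in [1, 18]  -> 2 point(s)
  x = 10: RHS = 5, y in [9, 10]  -> 2 point(s)
  x = 11: RHS = 17, y in [6, 13]  -> 2 point(s)
  x = 12: RHS = 0, y in [0]  -> 1 point(s)
  x = 13: RHS = 17, y in [6, 13]  -> 2 point(s)
  x = 14: RHS = 17, y in [6, 13]  -> 2 point(s)
  x = 15: RHS = 6, y in [5, 14]  -> 2 point(s)
  x = 16: RHS = 9, y in [3, 16]  -> 2 point(s)
  x = 18: RHS = 5, y in [9, 10]  -> 2 point(s)
Affine points: 21. Add the point at infinity: total = 22.

#E(F_19) = 22


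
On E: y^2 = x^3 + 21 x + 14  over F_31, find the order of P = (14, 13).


Compute successive multiples of P until we hit O:
  1P = (14, 13)
  2P = (19, 7)
  3P = (23, 4)
  4P = (26, 30)
  5P = (7, 15)
  6P = (24, 12)
  7P = (2, 23)
  8P = (20, 23)
  ... (continuing to 31P)
  31P = O

ord(P) = 31


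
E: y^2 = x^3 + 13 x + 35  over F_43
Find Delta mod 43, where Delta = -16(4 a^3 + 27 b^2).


4 a^3 + 27 b^2 = 4*13^3 + 27*35^2 = 8788 + 33075 = 41863
Delta = -16 * (41863) = -669808
Delta mod 43 = 3

Delta = 3 (mod 43)


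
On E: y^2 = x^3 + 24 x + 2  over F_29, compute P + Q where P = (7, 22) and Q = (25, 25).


P != Q, so use the chord formula.
s = (y2 - y1) / (x2 - x1) = (3) / (18) mod 29 = 5
x3 = s^2 - x1 - x2 mod 29 = 5^2 - 7 - 25 = 22
y3 = s (x1 - x3) - y1 mod 29 = 5 * (7 - 22) - 22 = 19

P + Q = (22, 19)


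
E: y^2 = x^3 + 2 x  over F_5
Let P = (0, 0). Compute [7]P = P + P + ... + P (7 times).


k = 7 = 111_2 (binary, LSB first: 111)
Double-and-add from P = (0, 0):
  bit 0 = 1: acc = O + (0, 0) = (0, 0)
  bit 1 = 1: acc = (0, 0) + O = (0, 0)
  bit 2 = 1: acc = (0, 0) + O = (0, 0)

7P = (0, 0)


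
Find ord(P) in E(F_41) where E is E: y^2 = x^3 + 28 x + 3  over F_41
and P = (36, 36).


Compute successive multiples of P until we hit O:
  1P = (36, 36)
  2P = (14, 8)
  3P = (16, 23)
  4P = (9, 0)
  5P = (16, 18)
  6P = (14, 33)
  7P = (36, 5)
  8P = O

ord(P) = 8


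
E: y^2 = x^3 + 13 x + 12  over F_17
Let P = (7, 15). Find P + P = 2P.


Doubling: s = (3 x1^2 + a) / (2 y1)
s = (3*7^2 + 13) / (2*15) mod 17 = 11
x3 = s^2 - 2 x1 mod 17 = 11^2 - 2*7 = 5
y3 = s (x1 - x3) - y1 mod 17 = 11 * (7 - 5) - 15 = 7

2P = (5, 7)


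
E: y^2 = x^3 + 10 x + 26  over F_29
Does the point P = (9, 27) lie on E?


Check whether y^2 = x^3 + 10 x + 26 (mod 29) for (x, y) = (9, 27).
LHS: y^2 = 27^2 mod 29 = 4
RHS: x^3 + 10 x + 26 = 9^3 + 10*9 + 26 mod 29 = 4
LHS = RHS

Yes, on the curve


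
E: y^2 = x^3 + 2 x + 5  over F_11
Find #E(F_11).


For each x in F_11, count y with y^2 = x^3 + 2 x + 5 mod 11:
  x = 0: RHS = 5, y in [4, 7]  -> 2 point(s)
  x = 3: RHS = 5, y in [4, 7]  -> 2 point(s)
  x = 4: RHS = 0, y in [0]  -> 1 point(s)
  x = 8: RHS = 5, y in [4, 7]  -> 2 point(s)
  x = 9: RHS = 4, y in [2, 9]  -> 2 point(s)
Affine points: 9. Add the point at infinity: total = 10.

#E(F_11) = 10


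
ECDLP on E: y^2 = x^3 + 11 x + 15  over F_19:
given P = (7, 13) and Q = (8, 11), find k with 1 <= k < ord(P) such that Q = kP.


Enumerate multiples of P until we hit Q = (8, 11):
  1P = (7, 13)
  2P = (10, 17)
  3P = (8, 11)
Match found at i = 3.

k = 3


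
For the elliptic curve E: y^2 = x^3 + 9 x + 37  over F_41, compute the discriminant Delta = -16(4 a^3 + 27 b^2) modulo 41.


4 a^3 + 27 b^2 = 4*9^3 + 27*37^2 = 2916 + 36963 = 39879
Delta = -16 * (39879) = -638064
Delta mod 41 = 19

Delta = 19 (mod 41)


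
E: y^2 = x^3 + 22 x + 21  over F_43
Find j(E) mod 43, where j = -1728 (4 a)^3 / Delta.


Delta = -16(4 a^3 + 27 b^2) mod 43 = 13
-1728 * (4 a)^3 = -1728 * (4*22)^3 mod 43 = 22
j = 22 * 13^(-1) mod 43 = 5

j = 5 (mod 43)


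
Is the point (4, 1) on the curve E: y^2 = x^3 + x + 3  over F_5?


Check whether y^2 = x^3 + 1 x + 3 (mod 5) for (x, y) = (4, 1).
LHS: y^2 = 1^2 mod 5 = 1
RHS: x^3 + 1 x + 3 = 4^3 + 1*4 + 3 mod 5 = 1
LHS = RHS

Yes, on the curve


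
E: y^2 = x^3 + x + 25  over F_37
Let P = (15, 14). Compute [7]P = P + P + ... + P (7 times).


k = 7 = 111_2 (binary, LSB first: 111)
Double-and-add from P = (15, 14):
  bit 0 = 1: acc = O + (15, 14) = (15, 14)
  bit 1 = 1: acc = (15, 14) + (16, 20) = (5, 9)
  bit 2 = 1: acc = (5, 9) + (8, 8) = (20, 33)

7P = (20, 33)


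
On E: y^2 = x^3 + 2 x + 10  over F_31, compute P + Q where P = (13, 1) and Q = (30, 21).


P != Q, so use the chord formula.
s = (y2 - y1) / (x2 - x1) = (20) / (17) mod 31 = 3
x3 = s^2 - x1 - x2 mod 31 = 3^2 - 13 - 30 = 28
y3 = s (x1 - x3) - y1 mod 31 = 3 * (13 - 28) - 1 = 16

P + Q = (28, 16)


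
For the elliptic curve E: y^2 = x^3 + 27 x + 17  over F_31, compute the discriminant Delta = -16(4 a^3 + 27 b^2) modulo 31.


4 a^3 + 27 b^2 = 4*27^3 + 27*17^2 = 78732 + 7803 = 86535
Delta = -16 * (86535) = -1384560
Delta mod 31 = 24

Delta = 24 (mod 31)


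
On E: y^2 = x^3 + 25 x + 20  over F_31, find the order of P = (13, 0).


Compute successive multiples of P until we hit O:
  1P = (13, 0)
  2P = O

ord(P) = 2


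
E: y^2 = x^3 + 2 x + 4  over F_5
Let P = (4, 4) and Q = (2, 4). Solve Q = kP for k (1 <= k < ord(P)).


Enumerate multiples of P until we hit Q = (2, 4):
  1P = (4, 4)
  2P = (2, 1)
  3P = (0, 2)
  4P = (0, 3)
  5P = (2, 4)
Match found at i = 5.

k = 5


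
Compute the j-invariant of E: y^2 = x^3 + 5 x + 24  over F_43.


Delta = -16(4 a^3 + 27 b^2) mod 43 = 7
-1728 * (4 a)^3 = -1728 * (4*5)^3 mod 43 = 27
j = 27 * 7^(-1) mod 43 = 10

j = 10 (mod 43)


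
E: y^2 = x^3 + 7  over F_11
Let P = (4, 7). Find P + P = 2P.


Doubling: s = (3 x1^2 + a) / (2 y1)
s = (3*4^2 + 0) / (2*7) mod 11 = 5
x3 = s^2 - 2 x1 mod 11 = 5^2 - 2*4 = 6
y3 = s (x1 - x3) - y1 mod 11 = 5 * (4 - 6) - 7 = 5

2P = (6, 5)


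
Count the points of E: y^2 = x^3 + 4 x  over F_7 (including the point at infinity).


For each x in F_7, count y with y^2 = x^3 + 4 x + 0 mod 7:
  x = 0: RHS = 0, y in [0]  -> 1 point(s)
  x = 2: RHS = 2, y in [3, 4]  -> 2 point(s)
  x = 3: RHS = 4, y in [2, 5]  -> 2 point(s)
  x = 6: RHS = 2, y in [3, 4]  -> 2 point(s)
Affine points: 7. Add the point at infinity: total = 8.

#E(F_7) = 8


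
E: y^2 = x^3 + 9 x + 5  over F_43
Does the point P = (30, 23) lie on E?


Check whether y^2 = x^3 + 9 x + 5 (mod 43) for (x, y) = (30, 23).
LHS: y^2 = 23^2 mod 43 = 13
RHS: x^3 + 9 x + 5 = 30^3 + 9*30 + 5 mod 43 = 13
LHS = RHS

Yes, on the curve


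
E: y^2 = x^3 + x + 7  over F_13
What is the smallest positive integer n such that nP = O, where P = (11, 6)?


Compute successive multiples of P until we hit O:
  1P = (11, 6)
  2P = (4, 7)
  3P = (2, 2)
  4P = (1, 10)
  5P = (10, 4)
  6P = (9, 11)
  7P = (9, 2)
  8P = (10, 9)
  ... (continuing to 13P)
  13P = O

ord(P) = 13


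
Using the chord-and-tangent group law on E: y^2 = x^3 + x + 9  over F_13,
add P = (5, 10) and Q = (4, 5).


P != Q, so use the chord formula.
s = (y2 - y1) / (x2 - x1) = (8) / (12) mod 13 = 5
x3 = s^2 - x1 - x2 mod 13 = 5^2 - 5 - 4 = 3
y3 = s (x1 - x3) - y1 mod 13 = 5 * (5 - 3) - 10 = 0

P + Q = (3, 0)


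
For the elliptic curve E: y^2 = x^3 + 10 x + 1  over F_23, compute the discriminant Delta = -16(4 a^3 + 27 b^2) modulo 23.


4 a^3 + 27 b^2 = 4*10^3 + 27*1^2 = 4000 + 27 = 4027
Delta = -16 * (4027) = -64432
Delta mod 23 = 14

Delta = 14 (mod 23)


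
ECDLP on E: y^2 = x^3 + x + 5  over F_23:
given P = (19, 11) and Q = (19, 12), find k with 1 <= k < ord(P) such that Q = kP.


Enumerate multiples of P until we hit Q = (19, 12):
  1P = (19, 11)
  2P = (17, 6)
  3P = (22, 16)
  4P = (18, 6)
  5P = (11, 6)
  6P = (11, 17)
  7P = (18, 17)
  8P = (22, 7)
  9P = (17, 17)
  10P = (19, 12)
Match found at i = 10.

k = 10


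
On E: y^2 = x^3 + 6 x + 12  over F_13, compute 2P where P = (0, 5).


Doubling: s = (3 x1^2 + a) / (2 y1)
s = (3*0^2 + 6) / (2*5) mod 13 = 11
x3 = s^2 - 2 x1 mod 13 = 11^2 - 2*0 = 4
y3 = s (x1 - x3) - y1 mod 13 = 11 * (0 - 4) - 5 = 3

2P = (4, 3)


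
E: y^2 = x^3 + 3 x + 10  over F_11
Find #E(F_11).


For each x in F_11, count y with y^2 = x^3 + 3 x + 10 mod 11:
  x = 1: RHS = 3, y in [5, 6]  -> 2 point(s)
  x = 4: RHS = 9, y in [3, 8]  -> 2 point(s)
  x = 7: RHS = 0, y in [0]  -> 1 point(s)
Affine points: 5. Add the point at infinity: total = 6.

#E(F_11) = 6


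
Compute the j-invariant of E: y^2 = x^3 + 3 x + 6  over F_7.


Delta = -16(4 a^3 + 27 b^2) mod 7 = 3
-1728 * (4 a)^3 = -1728 * (4*3)^3 mod 7 = 6
j = 6 * 3^(-1) mod 7 = 2

j = 2 (mod 7)


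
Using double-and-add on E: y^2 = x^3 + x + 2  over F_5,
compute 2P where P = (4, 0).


k = 2 = 10_2 (binary, LSB first: 01)
Double-and-add from P = (4, 0):
  bit 0 = 0: acc unchanged = O
  bit 1 = 1: acc = O + O = O

2P = O


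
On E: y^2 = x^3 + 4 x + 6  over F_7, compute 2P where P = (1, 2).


Doubling: s = (3 x1^2 + a) / (2 y1)
s = (3*1^2 + 4) / (2*2) mod 7 = 0
x3 = s^2 - 2 x1 mod 7 = 0^2 - 2*1 = 5
y3 = s (x1 - x3) - y1 mod 7 = 0 * (1 - 5) - 2 = 5

2P = (5, 5)


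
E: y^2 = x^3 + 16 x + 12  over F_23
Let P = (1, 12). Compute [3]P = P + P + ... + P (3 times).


k = 3 = 11_2 (binary, LSB first: 11)
Double-and-add from P = (1, 12):
  bit 0 = 1: acc = O + (1, 12) = (1, 12)
  bit 1 = 1: acc = (1, 12) + (14, 17) = (14, 6)

3P = (14, 6)


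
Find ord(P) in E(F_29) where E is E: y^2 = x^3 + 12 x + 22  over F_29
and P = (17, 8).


Compute successive multiples of P until we hit O:
  1P = (17, 8)
  2P = (2, 24)
  3P = (19, 27)
  4P = (18, 26)
  5P = (28, 26)
  6P = (14, 18)
  7P = (22, 28)
  8P = (6, 7)
  ... (continuing to 31P)
  31P = O

ord(P) = 31


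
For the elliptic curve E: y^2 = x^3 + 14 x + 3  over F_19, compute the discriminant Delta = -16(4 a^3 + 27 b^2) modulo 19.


4 a^3 + 27 b^2 = 4*14^3 + 27*3^2 = 10976 + 243 = 11219
Delta = -16 * (11219) = -179504
Delta mod 19 = 8

Delta = 8 (mod 19)


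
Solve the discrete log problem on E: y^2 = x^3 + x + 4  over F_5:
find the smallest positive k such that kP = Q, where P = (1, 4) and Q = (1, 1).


Enumerate multiples of P until we hit Q = (1, 1):
  1P = (1, 4)
  2P = (2, 3)
  3P = (3, 3)
  4P = (0, 3)
  5P = (0, 2)
  6P = (3, 2)
  7P = (2, 2)
  8P = (1, 1)
Match found at i = 8.

k = 8


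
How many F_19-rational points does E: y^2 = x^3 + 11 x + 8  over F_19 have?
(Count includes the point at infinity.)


For each x in F_19, count y with y^2 = x^3 + 11 x + 8 mod 19:
  x = 1: RHS = 1, y in [1, 18]  -> 2 point(s)
  x = 2: RHS = 0, y in [0]  -> 1 point(s)
  x = 3: RHS = 11, y in [7, 12]  -> 2 point(s)
  x = 5: RHS = 17, y in [6, 13]  -> 2 point(s)
  x = 6: RHS = 5, y in [9, 10]  -> 2 point(s)
  x = 8: RHS = 0, y in [0]  -> 1 point(s)
  x = 9: RHS = 0, y in [0]  -> 1 point(s)
  x = 10: RHS = 16, y in [4, 15]  -> 2 point(s)
  x = 11: RHS = 16, y in [4, 15]  -> 2 point(s)
  x = 12: RHS = 6, y in [5, 14]  -> 2 point(s)
  x = 13: RHS = 11, y in [7, 12]  -> 2 point(s)
  x = 16: RHS = 5, y in [9, 10]  -> 2 point(s)
  x = 17: RHS = 16, y in [4, 15]  -> 2 point(s)
Affine points: 23. Add the point at infinity: total = 24.

#E(F_19) = 24


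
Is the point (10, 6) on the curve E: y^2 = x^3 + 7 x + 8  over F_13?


Check whether y^2 = x^3 + 7 x + 8 (mod 13) for (x, y) = (10, 6).
LHS: y^2 = 6^2 mod 13 = 10
RHS: x^3 + 7 x + 8 = 10^3 + 7*10 + 8 mod 13 = 12
LHS != RHS

No, not on the curve


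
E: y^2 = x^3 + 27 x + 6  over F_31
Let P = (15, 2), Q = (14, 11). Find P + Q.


P != Q, so use the chord formula.
s = (y2 - y1) / (x2 - x1) = (9) / (30) mod 31 = 22
x3 = s^2 - x1 - x2 mod 31 = 22^2 - 15 - 14 = 21
y3 = s (x1 - x3) - y1 mod 31 = 22 * (15 - 21) - 2 = 21

P + Q = (21, 21)


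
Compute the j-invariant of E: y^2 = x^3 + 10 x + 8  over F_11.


Delta = -16(4 a^3 + 27 b^2) mod 11 = 4
-1728 * (4 a)^3 = -1728 * (4*10)^3 mod 11 = 9
j = 9 * 4^(-1) mod 11 = 5

j = 5 (mod 11)


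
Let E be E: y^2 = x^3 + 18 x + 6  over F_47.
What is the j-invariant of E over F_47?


Delta = -16(4 a^3 + 27 b^2) mod 47 = 31
-1728 * (4 a)^3 = -1728 * (4*18)^3 mod 47 = 43
j = 43 * 31^(-1) mod 47 = 12

j = 12 (mod 47)


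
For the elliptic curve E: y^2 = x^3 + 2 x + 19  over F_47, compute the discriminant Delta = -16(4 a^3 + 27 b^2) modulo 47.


4 a^3 + 27 b^2 = 4*2^3 + 27*19^2 = 32 + 9747 = 9779
Delta = -16 * (9779) = -156464
Delta mod 47 = 46

Delta = 46 (mod 47)


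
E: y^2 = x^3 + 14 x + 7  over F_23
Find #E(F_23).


For each x in F_23, count y with y^2 = x^3 + 14 x + 7 mod 23:
  x = 4: RHS = 12, y in [9, 14]  -> 2 point(s)
  x = 5: RHS = 18, y in [8, 15]  -> 2 point(s)
  x = 6: RHS = 8, y in [10, 13]  -> 2 point(s)
  x = 14: RHS = 3, y in [7, 16]  -> 2 point(s)
  x = 15: RHS = 4, y in [2, 21]  -> 2 point(s)
  x = 16: RHS = 3, y in [7, 16]  -> 2 point(s)
  x = 17: RHS = 6, y in [11, 12]  -> 2 point(s)
  x = 19: RHS = 2, y in [5, 18]  -> 2 point(s)
Affine points: 16. Add the point at infinity: total = 17.

#E(F_23) = 17


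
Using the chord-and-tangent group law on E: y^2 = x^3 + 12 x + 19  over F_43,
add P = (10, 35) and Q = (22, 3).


P != Q, so use the chord formula.
s = (y2 - y1) / (x2 - x1) = (11) / (12) mod 43 = 26
x3 = s^2 - x1 - x2 mod 43 = 26^2 - 10 - 22 = 42
y3 = s (x1 - x3) - y1 mod 43 = 26 * (10 - 42) - 35 = 36

P + Q = (42, 36)


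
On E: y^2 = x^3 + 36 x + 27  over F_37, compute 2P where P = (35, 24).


Doubling: s = (3 x1^2 + a) / (2 y1)
s = (3*35^2 + 36) / (2*24) mod 37 = 1
x3 = s^2 - 2 x1 mod 37 = 1^2 - 2*35 = 5
y3 = s (x1 - x3) - y1 mod 37 = 1 * (35 - 5) - 24 = 6

2P = (5, 6)


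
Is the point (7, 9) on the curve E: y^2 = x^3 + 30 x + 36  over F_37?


Check whether y^2 = x^3 + 30 x + 36 (mod 37) for (x, y) = (7, 9).
LHS: y^2 = 9^2 mod 37 = 7
RHS: x^3 + 30 x + 36 = 7^3 + 30*7 + 36 mod 37 = 34
LHS != RHS

No, not on the curve


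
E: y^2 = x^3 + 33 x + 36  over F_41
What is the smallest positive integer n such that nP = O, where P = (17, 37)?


Compute successive multiples of P until we hit O:
  1P = (17, 37)
  2P = (25, 2)
  3P = (38, 19)
  4P = (11, 34)
  5P = (3, 11)
  6P = (37, 2)
  7P = (8, 19)
  8P = (20, 39)
  ... (continuing to 45P)
  45P = O

ord(P) = 45


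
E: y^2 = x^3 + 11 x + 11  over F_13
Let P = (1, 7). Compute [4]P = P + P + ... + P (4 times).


k = 4 = 100_2 (binary, LSB first: 001)
Double-and-add from P = (1, 7):
  bit 0 = 0: acc unchanged = O
  bit 1 = 0: acc unchanged = O
  bit 2 = 1: acc = O + (5, 3) = (5, 3)

4P = (5, 3)


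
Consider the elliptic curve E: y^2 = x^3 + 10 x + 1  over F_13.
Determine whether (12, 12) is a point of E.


Check whether y^2 = x^3 + 10 x + 1 (mod 13) for (x, y) = (12, 12).
LHS: y^2 = 12^2 mod 13 = 1
RHS: x^3 + 10 x + 1 = 12^3 + 10*12 + 1 mod 13 = 3
LHS != RHS

No, not on the curve


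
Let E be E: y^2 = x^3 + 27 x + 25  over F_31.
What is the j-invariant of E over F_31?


Delta = -16(4 a^3 + 27 b^2) mod 31 = 14
-1728 * (4 a)^3 = -1728 * (4*27)^3 mod 31 = 30
j = 30 * 14^(-1) mod 31 = 11

j = 11 (mod 31)


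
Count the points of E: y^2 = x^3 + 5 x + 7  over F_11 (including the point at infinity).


For each x in F_11, count y with y^2 = x^3 + 5 x + 7 mod 11:
  x = 2: RHS = 3, y in [5, 6]  -> 2 point(s)
  x = 3: RHS = 5, y in [4, 7]  -> 2 point(s)
  x = 4: RHS = 3, y in [5, 6]  -> 2 point(s)
  x = 5: RHS = 3, y in [5, 6]  -> 2 point(s)
  x = 6: RHS = 0, y in [0]  -> 1 point(s)
  x = 7: RHS = 0, y in [0]  -> 1 point(s)
  x = 8: RHS = 9, y in [3, 8]  -> 2 point(s)
  x = 9: RHS = 0, y in [0]  -> 1 point(s)
  x = 10: RHS = 1, y in [1, 10]  -> 2 point(s)
Affine points: 15. Add the point at infinity: total = 16.

#E(F_11) = 16


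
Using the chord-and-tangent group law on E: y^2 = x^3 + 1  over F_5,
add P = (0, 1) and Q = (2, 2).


P != Q, so use the chord formula.
s = (y2 - y1) / (x2 - x1) = (1) / (2) mod 5 = 3
x3 = s^2 - x1 - x2 mod 5 = 3^2 - 0 - 2 = 2
y3 = s (x1 - x3) - y1 mod 5 = 3 * (0 - 2) - 1 = 3

P + Q = (2, 3)


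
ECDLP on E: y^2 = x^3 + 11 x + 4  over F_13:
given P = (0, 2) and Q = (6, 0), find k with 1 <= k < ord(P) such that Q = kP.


Enumerate multiples of P until we hit Q = (6, 0):
  1P = (0, 2)
  2P = (10, 3)
  3P = (6, 0)
Match found at i = 3.

k = 3


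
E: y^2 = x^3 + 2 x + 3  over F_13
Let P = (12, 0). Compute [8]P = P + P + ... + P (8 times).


k = 8 = 1000_2 (binary, LSB first: 0001)
Double-and-add from P = (12, 0):
  bit 0 = 0: acc unchanged = O
  bit 1 = 0: acc unchanged = O
  bit 2 = 0: acc unchanged = O
  bit 3 = 1: acc = O + O = O

8P = O


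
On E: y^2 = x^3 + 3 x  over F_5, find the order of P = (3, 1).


Compute successive multiples of P until we hit O:
  1P = (3, 1)
  2P = (4, 4)
  3P = (2, 2)
  4P = (1, 2)
  5P = (0, 0)
  6P = (1, 3)
  7P = (2, 3)
  8P = (4, 1)
  ... (continuing to 10P)
  10P = O

ord(P) = 10


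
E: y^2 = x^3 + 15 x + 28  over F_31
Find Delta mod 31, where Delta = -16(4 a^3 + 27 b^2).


4 a^3 + 27 b^2 = 4*15^3 + 27*28^2 = 13500 + 21168 = 34668
Delta = -16 * (34668) = -554688
Delta mod 31 = 26

Delta = 26 (mod 31)


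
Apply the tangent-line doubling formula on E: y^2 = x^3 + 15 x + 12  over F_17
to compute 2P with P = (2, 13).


Doubling: s = (3 x1^2 + a) / (2 y1)
s = (3*2^2 + 15) / (2*13) mod 17 = 3
x3 = s^2 - 2 x1 mod 17 = 3^2 - 2*2 = 5
y3 = s (x1 - x3) - y1 mod 17 = 3 * (2 - 5) - 13 = 12

2P = (5, 12)


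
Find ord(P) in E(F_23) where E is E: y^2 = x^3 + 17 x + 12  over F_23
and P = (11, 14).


Compute successive multiples of P until we hit O:
  1P = (11, 14)
  2P = (4, 12)
  3P = (17, 4)
  4P = (8, 4)
  5P = (10, 20)
  6P = (15, 10)
  7P = (21, 19)
  8P = (20, 16)
  ... (continuing to 31P)
  31P = O

ord(P) = 31


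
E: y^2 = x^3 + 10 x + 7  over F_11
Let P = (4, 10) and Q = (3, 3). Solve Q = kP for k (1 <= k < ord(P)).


Enumerate multiples of P until we hit Q = (3, 3):
  1P = (4, 10)
  2P = (8, 7)
  3P = (3, 3)
Match found at i = 3.

k = 3


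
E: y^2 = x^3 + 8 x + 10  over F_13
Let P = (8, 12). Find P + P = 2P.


Doubling: s = (3 x1^2 + a) / (2 y1)
s = (3*8^2 + 8) / (2*12) mod 13 = 4
x3 = s^2 - 2 x1 mod 13 = 4^2 - 2*8 = 0
y3 = s (x1 - x3) - y1 mod 13 = 4 * (8 - 0) - 12 = 7

2P = (0, 7)


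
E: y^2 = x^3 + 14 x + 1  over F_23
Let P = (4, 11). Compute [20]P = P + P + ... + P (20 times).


k = 20 = 10100_2 (binary, LSB first: 00101)
Double-and-add from P = (4, 11):
  bit 0 = 0: acc unchanged = O
  bit 1 = 0: acc unchanged = O
  bit 2 = 1: acc = O + (0, 1) = (0, 1)
  bit 3 = 0: acc unchanged = (0, 1)
  bit 4 = 1: acc = (0, 1) + (6, 18) = (18, 17)

20P = (18, 17)


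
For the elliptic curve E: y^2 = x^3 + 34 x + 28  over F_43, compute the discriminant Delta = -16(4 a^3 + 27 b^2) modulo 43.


4 a^3 + 27 b^2 = 4*34^3 + 27*28^2 = 157216 + 21168 = 178384
Delta = -16 * (178384) = -2854144
Delta mod 43 = 24

Delta = 24 (mod 43)


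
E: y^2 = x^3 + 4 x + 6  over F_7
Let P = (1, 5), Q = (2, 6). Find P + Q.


P != Q, so use the chord formula.
s = (y2 - y1) / (x2 - x1) = (1) / (1) mod 7 = 1
x3 = s^2 - x1 - x2 mod 7 = 1^2 - 1 - 2 = 5
y3 = s (x1 - x3) - y1 mod 7 = 1 * (1 - 5) - 5 = 5

P + Q = (5, 5)


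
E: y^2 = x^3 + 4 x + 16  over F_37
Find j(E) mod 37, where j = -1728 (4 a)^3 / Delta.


Delta = -16(4 a^3 + 27 b^2) mod 37 = 12
-1728 * (4 a)^3 = -1728 * (4*4)^3 mod 37 = 27
j = 27 * 12^(-1) mod 37 = 30

j = 30 (mod 37)


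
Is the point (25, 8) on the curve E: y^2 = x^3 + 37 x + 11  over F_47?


Check whether y^2 = x^3 + 37 x + 11 (mod 47) for (x, y) = (25, 8).
LHS: y^2 = 8^2 mod 47 = 17
RHS: x^3 + 37 x + 11 = 25^3 + 37*25 + 11 mod 47 = 17
LHS = RHS

Yes, on the curve


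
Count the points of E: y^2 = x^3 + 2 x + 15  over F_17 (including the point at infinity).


For each x in F_17, count y with y^2 = x^3 + 2 x + 15 mod 17:
  x = 0: RHS = 15, y in [7, 10]  -> 2 point(s)
  x = 1: RHS = 1, y in [1, 16]  -> 2 point(s)
  x = 4: RHS = 2, y in [6, 11]  -> 2 point(s)
  x = 7: RHS = 15, y in [7, 10]  -> 2 point(s)
  x = 8: RHS = 16, y in [4, 13]  -> 2 point(s)
  x = 10: RHS = 15, y in [7, 10]  -> 2 point(s)
  x = 11: RHS = 8, y in [5, 12]  -> 2 point(s)
  x = 12: RHS = 16, y in [4, 13]  -> 2 point(s)
  x = 14: RHS = 16, y in [4, 13]  -> 2 point(s)
Affine points: 18. Add the point at infinity: total = 19.

#E(F_17) = 19


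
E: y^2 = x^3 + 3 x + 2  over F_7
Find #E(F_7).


For each x in F_7, count y with y^2 = x^3 + 3 x + 2 mod 7:
  x = 0: RHS = 2, y in [3, 4]  -> 2 point(s)
  x = 2: RHS = 2, y in [3, 4]  -> 2 point(s)
  x = 4: RHS = 1, y in [1, 6]  -> 2 point(s)
  x = 5: RHS = 2, y in [3, 4]  -> 2 point(s)
Affine points: 8. Add the point at infinity: total = 9.

#E(F_7) = 9


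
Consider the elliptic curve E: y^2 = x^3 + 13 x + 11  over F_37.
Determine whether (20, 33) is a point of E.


Check whether y^2 = x^3 + 13 x + 11 (mod 37) for (x, y) = (20, 33).
LHS: y^2 = 33^2 mod 37 = 16
RHS: x^3 + 13 x + 11 = 20^3 + 13*20 + 11 mod 37 = 20
LHS != RHS

No, not on the curve


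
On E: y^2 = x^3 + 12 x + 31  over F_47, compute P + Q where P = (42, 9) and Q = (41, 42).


P != Q, so use the chord formula.
s = (y2 - y1) / (x2 - x1) = (33) / (46) mod 47 = 14
x3 = s^2 - x1 - x2 mod 47 = 14^2 - 42 - 41 = 19
y3 = s (x1 - x3) - y1 mod 47 = 14 * (42 - 19) - 9 = 31

P + Q = (19, 31)


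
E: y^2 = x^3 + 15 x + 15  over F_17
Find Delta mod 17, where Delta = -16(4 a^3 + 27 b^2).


4 a^3 + 27 b^2 = 4*15^3 + 27*15^2 = 13500 + 6075 = 19575
Delta = -16 * (19575) = -313200
Delta mod 17 = 8

Delta = 8 (mod 17)


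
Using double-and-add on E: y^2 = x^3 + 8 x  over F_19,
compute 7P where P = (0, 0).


k = 7 = 111_2 (binary, LSB first: 111)
Double-and-add from P = (0, 0):
  bit 0 = 1: acc = O + (0, 0) = (0, 0)
  bit 1 = 1: acc = (0, 0) + O = (0, 0)
  bit 2 = 1: acc = (0, 0) + O = (0, 0)

7P = (0, 0)


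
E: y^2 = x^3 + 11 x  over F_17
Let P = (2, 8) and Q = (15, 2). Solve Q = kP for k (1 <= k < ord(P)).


Enumerate multiples of P until we hit Q = (15, 2):
  1P = (2, 8)
  2P = (15, 2)
Match found at i = 2.

k = 2


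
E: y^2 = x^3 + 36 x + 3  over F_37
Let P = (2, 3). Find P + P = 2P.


Doubling: s = (3 x1^2 + a) / (2 y1)
s = (3*2^2 + 36) / (2*3) mod 37 = 8
x3 = s^2 - 2 x1 mod 37 = 8^2 - 2*2 = 23
y3 = s (x1 - x3) - y1 mod 37 = 8 * (2 - 23) - 3 = 14

2P = (23, 14)


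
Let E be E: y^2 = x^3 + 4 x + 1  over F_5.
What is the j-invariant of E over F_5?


Delta = -16(4 a^3 + 27 b^2) mod 5 = 2
-1728 * (4 a)^3 = -1728 * (4*4)^3 mod 5 = 2
j = 2 * 2^(-1) mod 5 = 1

j = 1 (mod 5)


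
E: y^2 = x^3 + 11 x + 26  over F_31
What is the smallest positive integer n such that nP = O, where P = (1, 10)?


Compute successive multiples of P until we hit O:
  1P = (1, 10)
  2P = (5, 12)
  3P = (2, 5)
  4P = (22, 2)
  5P = (26, 1)
  6P = (14, 17)
  7P = (4, 17)
  8P = (28, 20)
  ... (continuing to 32P)
  32P = O

ord(P) = 32


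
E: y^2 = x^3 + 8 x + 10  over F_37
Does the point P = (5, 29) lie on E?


Check whether y^2 = x^3 + 8 x + 10 (mod 37) for (x, y) = (5, 29).
LHS: y^2 = 29^2 mod 37 = 27
RHS: x^3 + 8 x + 10 = 5^3 + 8*5 + 10 mod 37 = 27
LHS = RHS

Yes, on the curve


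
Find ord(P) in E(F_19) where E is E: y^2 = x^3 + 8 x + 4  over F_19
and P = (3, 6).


Compute successive multiples of P until we hit O:
  1P = (3, 6)
  2P = (0, 17)
  3P = (2, 3)
  4P = (4, 10)
  5P = (9, 8)
  6P = (5, 6)
  7P = (11, 13)
  8P = (12, 17)
  ... (continuing to 23P)
  23P = O

ord(P) = 23


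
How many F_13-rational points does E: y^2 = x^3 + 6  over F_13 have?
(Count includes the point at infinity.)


For each x in F_13, count y with y^2 = x^3 + 0 x + 6 mod 13:
  x = 2: RHS = 1, y in [1, 12]  -> 2 point(s)
  x = 5: RHS = 1, y in [1, 12]  -> 2 point(s)
  x = 6: RHS = 1, y in [1, 12]  -> 2 point(s)
Affine points: 6. Add the point at infinity: total = 7.

#E(F_13) = 7


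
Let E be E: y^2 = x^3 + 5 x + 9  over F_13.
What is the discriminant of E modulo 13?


4 a^3 + 27 b^2 = 4*5^3 + 27*9^2 = 500 + 2187 = 2687
Delta = -16 * (2687) = -42992
Delta mod 13 = 12

Delta = 12 (mod 13)


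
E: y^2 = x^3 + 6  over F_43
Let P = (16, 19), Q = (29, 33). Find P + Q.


P != Q, so use the chord formula.
s = (y2 - y1) / (x2 - x1) = (14) / (13) mod 43 = 11
x3 = s^2 - x1 - x2 mod 43 = 11^2 - 16 - 29 = 33
y3 = s (x1 - x3) - y1 mod 43 = 11 * (16 - 33) - 19 = 9

P + Q = (33, 9)


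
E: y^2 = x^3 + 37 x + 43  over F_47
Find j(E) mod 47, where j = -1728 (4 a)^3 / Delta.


Delta = -16(4 a^3 + 27 b^2) mod 47 = 30
-1728 * (4 a)^3 = -1728 * (4*37)^3 mod 47 = 13
j = 13 * 30^(-1) mod 47 = 2

j = 2 (mod 47)


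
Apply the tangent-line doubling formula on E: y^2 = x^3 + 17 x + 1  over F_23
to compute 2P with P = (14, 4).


Doubling: s = (3 x1^2 + a) / (2 y1)
s = (3*14^2 + 17) / (2*4) mod 23 = 21
x3 = s^2 - 2 x1 mod 23 = 21^2 - 2*14 = 22
y3 = s (x1 - x3) - y1 mod 23 = 21 * (14 - 22) - 4 = 12

2P = (22, 12)


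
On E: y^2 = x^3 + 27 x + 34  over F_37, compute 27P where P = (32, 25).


k = 27 = 11011_2 (binary, LSB first: 11011)
Double-and-add from P = (32, 25):
  bit 0 = 1: acc = O + (32, 25) = (32, 25)
  bit 1 = 1: acc = (32, 25) + (35, 34) = (16, 23)
  bit 2 = 0: acc unchanged = (16, 23)
  bit 3 = 1: acc = (16, 23) + (4, 13) = (29, 34)
  bit 4 = 1: acc = (29, 34) + (18, 32) = (20, 8)

27P = (20, 8)


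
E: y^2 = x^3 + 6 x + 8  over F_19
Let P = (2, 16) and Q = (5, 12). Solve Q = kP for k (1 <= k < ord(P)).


Enumerate multiples of P until we hit Q = (5, 12):
  1P = (2, 16)
  2P = (5, 12)
Match found at i = 2.

k = 2


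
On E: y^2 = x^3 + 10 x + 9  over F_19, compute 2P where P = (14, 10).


Doubling: s = (3 x1^2 + a) / (2 y1)
s = (3*14^2 + 10) / (2*10) mod 19 = 9
x3 = s^2 - 2 x1 mod 19 = 9^2 - 2*14 = 15
y3 = s (x1 - x3) - y1 mod 19 = 9 * (14 - 15) - 10 = 0

2P = (15, 0)


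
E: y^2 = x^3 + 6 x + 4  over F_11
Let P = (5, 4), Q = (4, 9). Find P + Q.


P != Q, so use the chord formula.
s = (y2 - y1) / (x2 - x1) = (5) / (10) mod 11 = 6
x3 = s^2 - x1 - x2 mod 11 = 6^2 - 5 - 4 = 5
y3 = s (x1 - x3) - y1 mod 11 = 6 * (5 - 5) - 4 = 7

P + Q = (5, 7)


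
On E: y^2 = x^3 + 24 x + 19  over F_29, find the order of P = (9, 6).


Compute successive multiples of P until we hit O:
  1P = (9, 6)
  2P = (4, 11)
  3P = (17, 2)
  4P = (25, 2)
  5P = (15, 10)
  6P = (28, 20)
  7P = (16, 27)
  8P = (13, 11)
  ... (continuing to 29P)
  29P = O

ord(P) = 29


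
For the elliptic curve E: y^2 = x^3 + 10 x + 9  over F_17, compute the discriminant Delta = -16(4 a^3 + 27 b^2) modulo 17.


4 a^3 + 27 b^2 = 4*10^3 + 27*9^2 = 4000 + 2187 = 6187
Delta = -16 * (6187) = -98992
Delta mod 17 = 16

Delta = 16 (mod 17)


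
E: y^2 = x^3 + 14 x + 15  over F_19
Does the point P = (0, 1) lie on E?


Check whether y^2 = x^3 + 14 x + 15 (mod 19) for (x, y) = (0, 1).
LHS: y^2 = 1^2 mod 19 = 1
RHS: x^3 + 14 x + 15 = 0^3 + 14*0 + 15 mod 19 = 15
LHS != RHS

No, not on the curve


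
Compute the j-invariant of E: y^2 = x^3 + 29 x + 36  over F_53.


Delta = -16(4 a^3 + 27 b^2) mod 53 = 27
-1728 * (4 a)^3 = -1728 * (4*29)^3 mod 53 = 12
j = 12 * 27^(-1) mod 53 = 24

j = 24 (mod 53)


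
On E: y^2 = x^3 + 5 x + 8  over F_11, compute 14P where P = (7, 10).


k = 14 = 1110_2 (binary, LSB first: 0111)
Double-and-add from P = (7, 10):
  bit 0 = 0: acc unchanged = O
  bit 1 = 1: acc = O + (9, 10) = (9, 10)
  bit 2 = 1: acc = (9, 10) + (2, 2) = (4, 2)
  bit 3 = 1: acc = (4, 2) + (1, 5) = (7, 1)

14P = (7, 1)


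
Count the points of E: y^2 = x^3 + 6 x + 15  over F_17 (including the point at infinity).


For each x in F_17, count y with y^2 = x^3 + 6 x + 15 mod 17:
  x = 0: RHS = 15, y in [7, 10]  -> 2 point(s)
  x = 2: RHS = 1, y in [1, 16]  -> 2 point(s)
  x = 3: RHS = 9, y in [3, 14]  -> 2 point(s)
  x = 4: RHS = 1, y in [1, 16]  -> 2 point(s)
  x = 5: RHS = 0, y in [0]  -> 1 point(s)
  x = 7: RHS = 9, y in [3, 14]  -> 2 point(s)
  x = 9: RHS = 16, y in [4, 13]  -> 2 point(s)
  x = 10: RHS = 4, y in [2, 15]  -> 2 point(s)
  x = 11: RHS = 1, y in [1, 16]  -> 2 point(s)
  x = 12: RHS = 13, y in [8, 9]  -> 2 point(s)
  x = 14: RHS = 4, y in [2, 15]  -> 2 point(s)
  x = 16: RHS = 8, y in [5, 12]  -> 2 point(s)
Affine points: 23. Add the point at infinity: total = 24.

#E(F_17) = 24


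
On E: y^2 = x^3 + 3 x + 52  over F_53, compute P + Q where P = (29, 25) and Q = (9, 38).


P != Q, so use the chord formula.
s = (y2 - y1) / (x2 - x1) = (13) / (33) mod 53 = 2
x3 = s^2 - x1 - x2 mod 53 = 2^2 - 29 - 9 = 19
y3 = s (x1 - x3) - y1 mod 53 = 2 * (29 - 19) - 25 = 48

P + Q = (19, 48)


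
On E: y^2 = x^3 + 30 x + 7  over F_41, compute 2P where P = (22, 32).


Doubling: s = (3 x1^2 + a) / (2 y1)
s = (3*22^2 + 30) / (2*32) mod 41 = 27
x3 = s^2 - 2 x1 mod 41 = 27^2 - 2*22 = 29
y3 = s (x1 - x3) - y1 mod 41 = 27 * (22 - 29) - 32 = 25

2P = (29, 25)


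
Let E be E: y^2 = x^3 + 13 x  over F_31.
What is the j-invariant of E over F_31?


Delta = -16(4 a^3 + 27 b^2) mod 31 = 8
-1728 * (4 a)^3 = -1728 * (4*13)^3 mod 31 = 29
j = 29 * 8^(-1) mod 31 = 23

j = 23 (mod 31)


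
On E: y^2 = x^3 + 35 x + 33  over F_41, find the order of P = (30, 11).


Compute successive multiples of P until we hit O:
  1P = (30, 11)
  2P = (4, 27)
  3P = (28, 13)
  4P = (25, 25)
  5P = (25, 16)
  6P = (28, 28)
  7P = (4, 14)
  8P = (30, 30)
  ... (continuing to 9P)
  9P = O

ord(P) = 9


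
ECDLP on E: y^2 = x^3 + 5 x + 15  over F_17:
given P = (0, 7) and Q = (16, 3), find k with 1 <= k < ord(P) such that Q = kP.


Enumerate multiples of P until we hit Q = (16, 3):
  1P = (0, 7)
  2P = (16, 14)
  3P = (16, 3)
Match found at i = 3.

k = 3


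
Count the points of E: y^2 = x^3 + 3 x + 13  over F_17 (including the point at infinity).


For each x in F_17, count y with y^2 = x^3 + 3 x + 13 mod 17:
  x = 0: RHS = 13, y in [8, 9]  -> 2 point(s)
  x = 1: RHS = 0, y in [0]  -> 1 point(s)
  x = 3: RHS = 15, y in [7, 10]  -> 2 point(s)
  x = 4: RHS = 4, y in [2, 15]  -> 2 point(s)
  x = 5: RHS = 0, y in [0]  -> 1 point(s)
  x = 6: RHS = 9, y in [3, 14]  -> 2 point(s)
  x = 9: RHS = 4, y in [2, 15]  -> 2 point(s)
  x = 11: RHS = 0, y in [0]  -> 1 point(s)
  x = 12: RHS = 9, y in [3, 14]  -> 2 point(s)
  x = 15: RHS = 16, y in [4, 13]  -> 2 point(s)
  x = 16: RHS = 9, y in [3, 14]  -> 2 point(s)
Affine points: 19. Add the point at infinity: total = 20.

#E(F_17) = 20


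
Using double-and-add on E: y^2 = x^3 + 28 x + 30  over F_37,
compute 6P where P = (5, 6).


k = 6 = 110_2 (binary, LSB first: 011)
Double-and-add from P = (5, 6):
  bit 0 = 0: acc unchanged = O
  bit 1 = 1: acc = O + (11, 35) = (11, 35)
  bit 2 = 1: acc = (11, 35) + (31, 33) = (5, 31)

6P = (5, 31)


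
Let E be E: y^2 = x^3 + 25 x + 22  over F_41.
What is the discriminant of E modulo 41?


4 a^3 + 27 b^2 = 4*25^3 + 27*22^2 = 62500 + 13068 = 75568
Delta = -16 * (75568) = -1209088
Delta mod 41 = 2

Delta = 2 (mod 41)


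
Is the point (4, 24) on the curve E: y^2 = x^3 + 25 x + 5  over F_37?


Check whether y^2 = x^3 + 25 x + 5 (mod 37) for (x, y) = (4, 24).
LHS: y^2 = 24^2 mod 37 = 21
RHS: x^3 + 25 x + 5 = 4^3 + 25*4 + 5 mod 37 = 21
LHS = RHS

Yes, on the curve


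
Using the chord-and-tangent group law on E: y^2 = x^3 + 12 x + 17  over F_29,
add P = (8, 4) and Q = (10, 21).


P != Q, so use the chord formula.
s = (y2 - y1) / (x2 - x1) = (17) / (2) mod 29 = 23
x3 = s^2 - x1 - x2 mod 29 = 23^2 - 8 - 10 = 18
y3 = s (x1 - x3) - y1 mod 29 = 23 * (8 - 18) - 4 = 27

P + Q = (18, 27)


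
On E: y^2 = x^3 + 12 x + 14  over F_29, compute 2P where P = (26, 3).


Doubling: s = (3 x1^2 + a) / (2 y1)
s = (3*26^2 + 12) / (2*3) mod 29 = 21
x3 = s^2 - 2 x1 mod 29 = 21^2 - 2*26 = 12
y3 = s (x1 - x3) - y1 mod 29 = 21 * (26 - 12) - 3 = 1

2P = (12, 1)


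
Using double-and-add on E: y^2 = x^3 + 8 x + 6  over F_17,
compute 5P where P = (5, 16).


k = 5 = 101_2 (binary, LSB first: 101)
Double-and-add from P = (5, 16):
  bit 0 = 1: acc = O + (5, 16) = (5, 16)
  bit 1 = 0: acc unchanged = (5, 16)
  bit 2 = 1: acc = (5, 16) + (2, 8) = (2, 9)

5P = (2, 9)


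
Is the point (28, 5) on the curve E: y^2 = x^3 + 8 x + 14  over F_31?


Check whether y^2 = x^3 + 8 x + 14 (mod 31) for (x, y) = (28, 5).
LHS: y^2 = 5^2 mod 31 = 25
RHS: x^3 + 8 x + 14 = 28^3 + 8*28 + 14 mod 31 = 25
LHS = RHS

Yes, on the curve


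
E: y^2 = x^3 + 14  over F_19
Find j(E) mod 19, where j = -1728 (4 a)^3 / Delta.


Delta = -16(4 a^3 + 27 b^2) mod 19 = 11
-1728 * (4 a)^3 = -1728 * (4*0)^3 mod 19 = 0
j = 0 * 11^(-1) mod 19 = 0

j = 0 (mod 19)


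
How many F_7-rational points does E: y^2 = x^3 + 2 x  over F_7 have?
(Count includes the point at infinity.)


For each x in F_7, count y with y^2 = x^3 + 2 x + 0 mod 7:
  x = 0: RHS = 0, y in [0]  -> 1 point(s)
  x = 4: RHS = 2, y in [3, 4]  -> 2 point(s)
  x = 5: RHS = 2, y in [3, 4]  -> 2 point(s)
  x = 6: RHS = 4, y in [2, 5]  -> 2 point(s)
Affine points: 7. Add the point at infinity: total = 8.

#E(F_7) = 8


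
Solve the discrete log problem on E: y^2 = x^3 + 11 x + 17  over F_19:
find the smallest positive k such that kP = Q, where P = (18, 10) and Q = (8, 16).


Enumerate multiples of P until we hit Q = (8, 16):
  1P = (18, 10)
  2P = (8, 16)
Match found at i = 2.

k = 2


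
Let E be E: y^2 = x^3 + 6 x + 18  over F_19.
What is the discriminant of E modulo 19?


4 a^3 + 27 b^2 = 4*6^3 + 27*18^2 = 864 + 8748 = 9612
Delta = -16 * (9612) = -153792
Delta mod 19 = 13

Delta = 13 (mod 19)


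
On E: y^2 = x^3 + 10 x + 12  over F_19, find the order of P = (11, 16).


Compute successive multiples of P until we hit O:
  1P = (11, 16)
  2P = (1, 2)
  3P = (12, 13)
  4P = (5, 4)
  5P = (7, 11)
  6P = (18, 18)
  7P = (18, 1)
  8P = (7, 8)
  ... (continuing to 13P)
  13P = O

ord(P) = 13
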